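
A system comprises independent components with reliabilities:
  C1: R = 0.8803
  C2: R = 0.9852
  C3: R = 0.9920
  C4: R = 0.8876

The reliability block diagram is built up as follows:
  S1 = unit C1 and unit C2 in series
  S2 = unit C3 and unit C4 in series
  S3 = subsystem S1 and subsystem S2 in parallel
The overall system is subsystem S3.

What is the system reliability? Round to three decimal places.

0.984

Series (C1 and C2): 0.88030 × 0.98520 = 0.86727
Series (C3 and C4): 0.99200 × 0.88760 = 0.88050
Parallel ([0.86727] and [0.88050]): 1 − (1 − 0.86727)(1 − 0.88050) = 0.984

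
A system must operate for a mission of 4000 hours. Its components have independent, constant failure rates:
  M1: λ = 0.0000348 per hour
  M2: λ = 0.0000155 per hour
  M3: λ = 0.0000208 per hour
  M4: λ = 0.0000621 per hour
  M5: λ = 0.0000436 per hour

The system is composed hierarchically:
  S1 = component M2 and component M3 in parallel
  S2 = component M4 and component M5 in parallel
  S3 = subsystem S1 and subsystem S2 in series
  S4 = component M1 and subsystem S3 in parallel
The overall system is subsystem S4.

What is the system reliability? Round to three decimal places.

0.995

R(M1) = exp(−0.0000348 × 4000) = 0.87005
R(M2) = exp(−0.0000155 × 4000) = 0.93988
R(M3) = exp(−0.0000208 × 4000) = 0.92017
R(M4) = exp(−0.0000621 × 4000) = 0.78005
R(M5) = exp(−0.0000436 × 4000) = 0.83996
Parallel (M2 and M3): 1 − (1 − 0.93988)(1 − 0.92017) = 0.99520
Parallel (M4 and M5): 1 − (1 − 0.78005)(1 − 0.83996) = 0.96480
Series ([0.99520] and [0.96480]): 0.99520 × 0.96480 = 0.96017
Parallel (M1 and [0.96017]): 1 − (1 − 0.87005)(1 − 0.96017) = 0.995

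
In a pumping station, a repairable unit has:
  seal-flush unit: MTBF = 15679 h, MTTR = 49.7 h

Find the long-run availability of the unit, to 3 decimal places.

A(seal-flush unit) = MTBF/(MTBF+MTTR) = 15679/(15679+49.7) = 0.997

0.997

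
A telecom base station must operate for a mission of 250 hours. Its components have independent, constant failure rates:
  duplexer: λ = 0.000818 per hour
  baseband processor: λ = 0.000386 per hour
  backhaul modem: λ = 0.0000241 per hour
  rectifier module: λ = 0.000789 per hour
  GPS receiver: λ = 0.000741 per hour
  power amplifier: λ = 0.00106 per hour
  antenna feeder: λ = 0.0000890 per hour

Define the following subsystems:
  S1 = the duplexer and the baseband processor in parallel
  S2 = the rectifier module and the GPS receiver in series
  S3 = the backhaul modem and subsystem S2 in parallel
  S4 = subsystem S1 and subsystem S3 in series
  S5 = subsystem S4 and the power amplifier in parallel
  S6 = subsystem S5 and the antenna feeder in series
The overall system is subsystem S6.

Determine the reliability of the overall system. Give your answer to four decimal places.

0.9737

R(duplexer) = exp(−0.000818 × 250) = 0.815055
R(baseband processor) = exp(−0.000386 × 250) = 0.908010
R(backhaul modem) = exp(−0.0000241 × 250) = 0.993993
R(rectifier module) = exp(−0.000789 × 250) = 0.820985
R(GPS receiver) = exp(−0.000741 × 250) = 0.830897
R(power amplifier) = exp(−0.00106 × 250) = 0.767206
R(antenna feeder) = exp(−0.0000890 × 250) = 0.977996
Parallel (duplexer and baseband processor): 1 − (1 − 0.815055)(1 − 0.908010) = 0.982987
Series (rectifier module and GPS receiver): 0.820985 × 0.830897 = 0.682154
Parallel (backhaul modem and [0.682154]): 1 − (1 − 0.993993)(1 − 0.682154) = 0.998091
Series ([0.982987] and [0.998091]): 0.982987 × 0.998091 = 0.981110
Parallel ([0.981110] and power amplifier): 1 − (1 − 0.981110)(1 − 0.767206) = 0.995603
Series ([0.995603] and antenna feeder): 0.995603 × 0.977996 = 0.9737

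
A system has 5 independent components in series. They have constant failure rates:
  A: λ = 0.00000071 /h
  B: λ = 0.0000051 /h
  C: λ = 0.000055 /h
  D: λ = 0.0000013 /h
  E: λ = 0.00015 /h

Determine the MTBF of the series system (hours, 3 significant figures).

4710

Series of exponential components: λ_sys = Σ λ_i
λ_sys = 0.00000071 + 0.0000051 + 0.000055 + 0.0000013 + 0.00015 = 2.1211e-04 /h
MTBF = 1 / λ_sys = 4710 h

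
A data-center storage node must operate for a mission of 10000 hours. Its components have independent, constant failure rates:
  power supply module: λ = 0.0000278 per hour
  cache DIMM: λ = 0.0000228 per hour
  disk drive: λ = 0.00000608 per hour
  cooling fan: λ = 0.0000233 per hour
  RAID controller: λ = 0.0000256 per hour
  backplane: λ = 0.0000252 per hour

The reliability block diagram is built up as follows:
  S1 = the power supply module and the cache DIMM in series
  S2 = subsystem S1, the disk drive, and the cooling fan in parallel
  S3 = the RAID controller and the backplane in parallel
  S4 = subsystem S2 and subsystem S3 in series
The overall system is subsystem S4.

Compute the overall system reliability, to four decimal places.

R(power supply module) = exp(−0.0000278 × 10000) = 0.757297
R(cache DIMM) = exp(−0.0000228 × 10000) = 0.796124
R(disk drive) = exp(−0.00000608 × 10000) = 0.941011
R(cooling fan) = exp(−0.0000233 × 10000) = 0.792154
R(RAID controller) = exp(−0.0000256 × 10000) = 0.774142
R(backplane) = exp(−0.0000252 × 10000) = 0.777245
Series (power supply module and cache DIMM): 0.757297 × 0.796124 = 0.602902
Parallel ([0.602902], disk drive, and cooling fan): 1 − (1 − 0.602902)(1 − 0.941011)(1 − 0.792154) = 0.995131
Parallel (RAID controller and backplane): 1 − (1 − 0.774142)(1 − 0.777245) = 0.949689
Series ([0.995131] and [0.949689]): 0.995131 × 0.949689 = 0.9451

0.9451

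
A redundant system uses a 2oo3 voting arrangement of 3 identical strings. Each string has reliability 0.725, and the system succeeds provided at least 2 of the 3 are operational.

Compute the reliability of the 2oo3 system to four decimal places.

R = Σ_{i=2}^{3} C(3,i) p^i (1−p)^{3−i} with p = 0.725
C(3,2)·0.725^2·0.275^1 = 0.433641
C(3,3)·0.725^3·0.275^0 = 0.381078
Sum = 0.8147

0.8147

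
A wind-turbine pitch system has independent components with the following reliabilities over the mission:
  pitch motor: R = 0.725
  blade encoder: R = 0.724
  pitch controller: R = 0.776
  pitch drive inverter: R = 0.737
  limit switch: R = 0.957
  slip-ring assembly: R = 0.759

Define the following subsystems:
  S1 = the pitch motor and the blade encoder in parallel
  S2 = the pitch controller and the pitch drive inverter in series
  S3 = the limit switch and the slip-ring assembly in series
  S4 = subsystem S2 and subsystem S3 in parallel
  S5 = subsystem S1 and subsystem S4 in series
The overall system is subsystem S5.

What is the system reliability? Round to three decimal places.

0.816

Parallel (pitch motor and blade encoder): 1 − (1 − 0.72500)(1 − 0.72400) = 0.92410
Series (pitch controller and pitch drive inverter): 0.77600 × 0.73700 = 0.57191
Series (limit switch and slip-ring assembly): 0.95700 × 0.75900 = 0.72636
Parallel ([0.57191] and [0.72636]): 1 − (1 − 0.57191)(1 − 0.72636) = 0.88286
Series ([0.92410] and [0.88286]): 0.92410 × 0.88286 = 0.816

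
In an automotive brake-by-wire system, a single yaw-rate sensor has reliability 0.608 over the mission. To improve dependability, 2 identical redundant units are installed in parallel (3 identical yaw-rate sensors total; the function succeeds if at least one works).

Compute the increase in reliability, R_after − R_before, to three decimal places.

0.332

R_before = 0.608
R_after = 1 − (1 − 0.608)^3 = 0.940
ΔR = 0.940 − 0.608 = 0.332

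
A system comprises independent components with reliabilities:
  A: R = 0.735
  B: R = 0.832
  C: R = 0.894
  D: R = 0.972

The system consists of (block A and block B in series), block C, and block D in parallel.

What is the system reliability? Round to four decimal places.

0.9988

Series (A and B): 0.735000 × 0.832000 = 0.611520
Parallel ([0.611520], C, and D): 1 − (1 − 0.611520)(1 − 0.894000)(1 − 0.972000) = 0.9988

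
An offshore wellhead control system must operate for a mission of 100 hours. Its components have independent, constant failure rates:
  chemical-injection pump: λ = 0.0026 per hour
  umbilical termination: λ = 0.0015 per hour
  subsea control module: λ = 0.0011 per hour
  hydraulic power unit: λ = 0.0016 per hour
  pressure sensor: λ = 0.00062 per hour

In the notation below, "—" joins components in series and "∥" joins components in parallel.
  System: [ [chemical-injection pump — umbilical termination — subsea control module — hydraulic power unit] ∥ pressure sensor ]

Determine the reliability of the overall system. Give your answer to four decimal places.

R(chemical-injection pump) = exp(−0.0026 × 100) = 0.771052
R(umbilical termination) = exp(−0.0015 × 100) = 0.860708
R(subsea control module) = exp(−0.0011 × 100) = 0.895834
R(hydraulic power unit) = exp(−0.0016 × 100) = 0.852144
R(pressure sensor) = exp(−0.00062 × 100) = 0.939883
Series (chemical-injection pump, umbilical termination, subsea control module, and hydraulic power unit): 0.771052 × 0.860708 × 0.895834 × 0.852144 = 0.506617
Parallel ([0.506617] and pressure sensor): 1 − (1 − 0.506617)(1 − 0.939883) = 0.9703

0.9703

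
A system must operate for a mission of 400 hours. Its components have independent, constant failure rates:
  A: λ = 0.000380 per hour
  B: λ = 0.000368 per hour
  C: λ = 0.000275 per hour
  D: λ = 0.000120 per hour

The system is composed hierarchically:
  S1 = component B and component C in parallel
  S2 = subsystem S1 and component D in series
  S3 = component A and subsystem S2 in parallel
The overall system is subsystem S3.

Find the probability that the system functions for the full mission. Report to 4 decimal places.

R(A) = exp(−0.000380 × 400) = 0.858988
R(B) = exp(−0.000368 × 400) = 0.863121
R(C) = exp(−0.000275 × 400) = 0.895834
R(D) = exp(−0.000120 × 400) = 0.953134
Parallel (B and C): 1 − (1 − 0.863121)(1 − 0.895834) = 0.985742
Series ([0.985742] and D): 0.985742 × 0.953134 = 0.939544
Parallel (A and [0.939544]): 1 − (1 − 0.858988)(1 − 0.939544) = 0.9915

0.9915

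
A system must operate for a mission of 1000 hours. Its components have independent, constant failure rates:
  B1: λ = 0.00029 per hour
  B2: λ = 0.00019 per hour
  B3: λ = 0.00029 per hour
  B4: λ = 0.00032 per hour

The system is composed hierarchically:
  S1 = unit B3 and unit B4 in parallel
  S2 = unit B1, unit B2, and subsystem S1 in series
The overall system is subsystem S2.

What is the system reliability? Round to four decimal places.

0.5761

R(B1) = exp(−0.00029 × 1000) = 0.748264
R(B2) = exp(−0.00019 × 1000) = 0.826959
R(B3) = exp(−0.00029 × 1000) = 0.748264
R(B4) = exp(−0.00032 × 1000) = 0.726149
Parallel (B3 and B4): 1 − (1 − 0.748264)(1 − 0.726149) = 0.931062
Series (B1, B2, and [0.931062]): 0.748264 × 0.826959 × 0.931062 = 0.5761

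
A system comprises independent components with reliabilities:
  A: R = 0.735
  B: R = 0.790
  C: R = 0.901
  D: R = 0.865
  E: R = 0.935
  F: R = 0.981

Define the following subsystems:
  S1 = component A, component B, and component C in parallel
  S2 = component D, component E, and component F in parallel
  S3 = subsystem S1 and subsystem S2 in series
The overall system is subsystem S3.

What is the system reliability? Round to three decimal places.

Parallel (A, B, and C): 1 − (1 − 0.73500)(1 − 0.79000)(1 − 0.90100) = 0.99449
Parallel (D, E, and F): 1 − (1 − 0.86500)(1 − 0.93500)(1 − 0.98100) = 0.99983
Series ([0.99449] and [0.99983]): 0.99449 × 0.99983 = 0.994

0.994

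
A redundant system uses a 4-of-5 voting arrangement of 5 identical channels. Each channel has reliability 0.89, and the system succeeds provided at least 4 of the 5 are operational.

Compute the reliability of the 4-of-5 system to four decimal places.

R = Σ_{i=4}^{5} C(5,i) p^i (1−p)^{5−i} with p = 0.89
C(5,4)·0.89^4·0.11^1 = 0.345082
C(5,5)·0.89^5·0.11^0 = 0.558406
Sum = 0.9035

0.9035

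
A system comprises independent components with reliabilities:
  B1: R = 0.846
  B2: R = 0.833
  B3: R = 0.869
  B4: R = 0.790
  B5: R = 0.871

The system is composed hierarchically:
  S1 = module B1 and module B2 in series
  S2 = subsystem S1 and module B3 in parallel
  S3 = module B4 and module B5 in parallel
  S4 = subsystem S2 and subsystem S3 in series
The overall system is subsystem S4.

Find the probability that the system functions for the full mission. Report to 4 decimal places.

0.9353

Series (B1 and B2): 0.846000 × 0.833000 = 0.704718
Parallel ([0.704718] and B3): 1 − (1 − 0.704718)(1 − 0.869000) = 0.961318
Parallel (B4 and B5): 1 − (1 − 0.790000)(1 − 0.871000) = 0.972910
Series ([0.961318] and [0.972910]): 0.961318 × 0.972910 = 0.9353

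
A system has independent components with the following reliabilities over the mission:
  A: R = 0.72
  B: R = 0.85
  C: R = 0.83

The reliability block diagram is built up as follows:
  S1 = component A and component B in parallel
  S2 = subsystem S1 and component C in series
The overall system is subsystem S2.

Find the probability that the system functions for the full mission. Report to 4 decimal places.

Parallel (A and B): 1 − (1 − 0.720000)(1 − 0.850000) = 0.958000
Series ([0.958000] and C): 0.958000 × 0.830000 = 0.7951

0.7951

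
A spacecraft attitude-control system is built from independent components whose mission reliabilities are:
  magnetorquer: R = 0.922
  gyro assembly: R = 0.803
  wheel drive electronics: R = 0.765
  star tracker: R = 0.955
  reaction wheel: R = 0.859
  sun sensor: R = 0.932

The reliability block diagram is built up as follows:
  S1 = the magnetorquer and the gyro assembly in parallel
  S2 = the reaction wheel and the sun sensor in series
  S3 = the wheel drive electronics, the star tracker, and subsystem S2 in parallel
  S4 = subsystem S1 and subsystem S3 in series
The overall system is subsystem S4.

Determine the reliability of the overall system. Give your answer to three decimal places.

Parallel (magnetorquer and gyro assembly): 1 − (1 − 0.92200)(1 − 0.80300) = 0.98463
Series (reaction wheel and sun sensor): 0.85900 × 0.93200 = 0.80059
Parallel (wheel drive electronics, star tracker, and [0.80059]): 1 − (1 − 0.76500)(1 − 0.95500)(1 − 0.80059) = 0.99789
Series ([0.98463] and [0.99789]): 0.98463 × 0.99789 = 0.983

0.983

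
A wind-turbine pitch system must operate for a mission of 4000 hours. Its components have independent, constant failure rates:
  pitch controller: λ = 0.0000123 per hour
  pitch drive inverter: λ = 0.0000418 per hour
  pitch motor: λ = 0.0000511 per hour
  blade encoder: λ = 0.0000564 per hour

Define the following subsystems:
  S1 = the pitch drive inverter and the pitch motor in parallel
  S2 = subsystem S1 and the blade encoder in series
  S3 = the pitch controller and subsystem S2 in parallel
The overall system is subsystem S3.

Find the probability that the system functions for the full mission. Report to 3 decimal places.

0.989

R(pitch controller) = exp(−0.0000123 × 4000) = 0.95199
R(pitch drive inverter) = exp(−0.0000418 × 4000) = 0.84603
R(pitch motor) = exp(−0.0000511 × 4000) = 0.81514
R(blade encoder) = exp(−0.0000564 × 4000) = 0.79804
Parallel (pitch drive inverter and pitch motor): 1 − (1 − 0.84603)(1 − 0.81514) = 0.97154
Series ([0.97154] and blade encoder): 0.97154 × 0.79804 = 0.77533
Parallel (pitch controller and [0.77533]): 1 − (1 − 0.95199)(1 − 0.77533) = 0.989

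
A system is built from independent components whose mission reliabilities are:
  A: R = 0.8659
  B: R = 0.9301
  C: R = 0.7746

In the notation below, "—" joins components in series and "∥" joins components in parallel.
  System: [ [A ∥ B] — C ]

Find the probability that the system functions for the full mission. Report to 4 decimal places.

Parallel (A and B): 1 − (1 − 0.865900)(1 − 0.930100) = 0.990626
Series ([0.990626] and C): 0.990626 × 0.774600 = 0.7673

0.7673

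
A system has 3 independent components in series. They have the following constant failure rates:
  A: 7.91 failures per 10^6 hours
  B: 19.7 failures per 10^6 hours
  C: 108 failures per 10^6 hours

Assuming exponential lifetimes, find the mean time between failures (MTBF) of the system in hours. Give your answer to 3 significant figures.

Series of exponential components: λ_sys = Σ λ_i
λ_sys = 0.00000791 + 0.0000197 + 0.000108 = 1.3561e-04 /h
MTBF = 1 / λ_sys = 7370 h

7370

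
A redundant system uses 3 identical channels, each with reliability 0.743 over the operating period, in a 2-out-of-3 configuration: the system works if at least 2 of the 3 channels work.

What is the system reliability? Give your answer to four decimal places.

0.8358

R = Σ_{i=2}^{3} C(3,i) p^i (1−p)^{3−i} with p = 0.743
C(3,2)·0.743^2·0.257^1 = 0.425630
C(3,3)·0.743^3·0.257^0 = 0.410172
Sum = 0.8358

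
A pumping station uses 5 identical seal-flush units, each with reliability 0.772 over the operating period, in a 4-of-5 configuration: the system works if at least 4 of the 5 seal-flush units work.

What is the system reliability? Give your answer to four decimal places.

0.6791

R = Σ_{i=4}^{5} C(5,i) p^i (1−p)^{5−i} with p = 0.772
C(5,4)·0.772^4·0.228^1 = 0.404924
C(5,5)·0.772^5·0.228^0 = 0.274212
Sum = 0.6791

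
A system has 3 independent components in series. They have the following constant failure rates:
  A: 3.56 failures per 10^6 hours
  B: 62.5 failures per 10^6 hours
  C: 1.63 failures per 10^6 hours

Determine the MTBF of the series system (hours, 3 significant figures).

Series of exponential components: λ_sys = Σ λ_i
λ_sys = 0.00000356 + 0.0000625 + 0.00000163 = 6.7690e-05 /h
MTBF = 1 / λ_sys = 14800 h

14800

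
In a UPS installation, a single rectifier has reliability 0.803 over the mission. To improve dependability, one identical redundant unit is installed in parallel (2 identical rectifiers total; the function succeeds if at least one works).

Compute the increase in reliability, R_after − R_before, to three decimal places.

0.158

R_before = 0.803
R_after = 1 − (1 − 0.803)^2 = 0.961
ΔR = 0.961 − 0.803 = 0.158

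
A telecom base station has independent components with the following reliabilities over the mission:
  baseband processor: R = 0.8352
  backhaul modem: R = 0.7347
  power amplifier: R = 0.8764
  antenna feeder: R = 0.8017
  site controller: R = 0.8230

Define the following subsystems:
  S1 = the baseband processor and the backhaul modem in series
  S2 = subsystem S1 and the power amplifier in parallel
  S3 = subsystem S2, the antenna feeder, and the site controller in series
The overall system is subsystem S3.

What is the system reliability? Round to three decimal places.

Series (baseband processor and backhaul modem): 0.83520 × 0.73470 = 0.61362
Parallel ([0.61362] and power amplifier): 1 − (1 − 0.61362)(1 − 0.87640) = 0.95224
Series ([0.95224], antenna feeder, and site controller): 0.95224 × 0.80170 × 0.82300 = 0.628

0.628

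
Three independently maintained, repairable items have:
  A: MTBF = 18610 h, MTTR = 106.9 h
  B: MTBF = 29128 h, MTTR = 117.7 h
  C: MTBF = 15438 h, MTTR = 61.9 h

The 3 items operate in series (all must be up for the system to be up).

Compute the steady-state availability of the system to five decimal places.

0.98633

A(A) = MTBF/(MTBF+MTTR) = 18610/(18610+106.9) = 0.994289
A(B) = MTBF/(MTBF+MTTR) = 29128/(29128+117.7) = 0.995975
A(C) = MTBF/(MTBF+MTTR) = 15438/(15438+61.9) = 0.996006
Series availability: 0.994289 × 0.995975 × 0.996006 = 0.98633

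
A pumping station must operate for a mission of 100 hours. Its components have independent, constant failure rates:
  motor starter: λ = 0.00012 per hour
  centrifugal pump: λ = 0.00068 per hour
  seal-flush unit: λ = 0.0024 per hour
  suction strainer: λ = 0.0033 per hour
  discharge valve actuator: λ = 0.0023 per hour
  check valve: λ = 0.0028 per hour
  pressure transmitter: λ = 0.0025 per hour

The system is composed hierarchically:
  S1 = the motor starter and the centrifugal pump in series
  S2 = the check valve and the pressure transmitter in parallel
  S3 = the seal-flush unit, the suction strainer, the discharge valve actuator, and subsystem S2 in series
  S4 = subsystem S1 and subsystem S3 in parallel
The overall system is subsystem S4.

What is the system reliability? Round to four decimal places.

R(motor starter) = exp(−0.00012 × 100) = 0.988072
R(centrifugal pump) = exp(−0.00068 × 100) = 0.934260
R(seal-flush unit) = exp(−0.0024 × 100) = 0.786628
R(suction strainer) = exp(−0.0033 × 100) = 0.718924
R(discharge valve actuator) = exp(−0.0023 × 100) = 0.794534
R(check valve) = exp(−0.0028 × 100) = 0.755784
R(pressure transmitter) = exp(−0.0025 × 100) = 0.778801
Series (motor starter and centrifugal pump): 0.988072 × 0.934260 = 0.923116
Parallel (check valve and pressure transmitter): 1 − (1 − 0.755784)(1 − 0.778801) = 0.945980
Series (seal-flush unit, suction strainer, discharge valve actuator, and [0.945980]): 0.786628 × 0.718924 × 0.794534 × 0.945980 = 0.425057
Parallel ([0.923116] and [0.425057]): 1 − (1 − 0.923116)(1 − 0.425057) = 0.9558

0.9558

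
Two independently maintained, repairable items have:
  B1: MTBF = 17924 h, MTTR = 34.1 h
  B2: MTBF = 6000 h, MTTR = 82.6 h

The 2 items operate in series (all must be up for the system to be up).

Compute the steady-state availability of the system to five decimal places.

A(B1) = MTBF/(MTBF+MTTR) = 17924/(17924+34.1) = 0.998101
A(B2) = MTBF/(MTBF+MTTR) = 6000/(6000+82.6) = 0.986420
Series availability: 0.998101 × 0.986420 = 0.98455

0.98455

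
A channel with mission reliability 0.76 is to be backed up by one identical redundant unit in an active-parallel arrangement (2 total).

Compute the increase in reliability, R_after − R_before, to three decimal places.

R_before = 0.76
R_after = 1 − (1 − 0.76)^2 = 0.942
ΔR = 0.942 − 0.76 = 0.182

0.182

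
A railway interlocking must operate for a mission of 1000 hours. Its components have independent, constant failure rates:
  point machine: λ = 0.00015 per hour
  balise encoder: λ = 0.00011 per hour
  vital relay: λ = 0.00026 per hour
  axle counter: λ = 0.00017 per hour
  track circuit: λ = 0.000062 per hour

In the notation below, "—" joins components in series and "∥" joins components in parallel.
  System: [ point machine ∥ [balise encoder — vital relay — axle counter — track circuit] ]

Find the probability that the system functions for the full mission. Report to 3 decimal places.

R(point machine) = exp(−0.00015 × 1000) = 0.86071
R(balise encoder) = exp(−0.00011 × 1000) = 0.89583
R(vital relay) = exp(−0.00026 × 1000) = 0.77105
R(axle counter) = exp(−0.00017 × 1000) = 0.84366
R(track circuit) = exp(−0.000062 × 1000) = 0.93988
Series (balise encoder, vital relay, axle counter, and track circuit): 0.89583 × 0.77105 × 0.84366 × 0.93988 = 0.54771
Parallel (point machine and [0.54771]): 1 − (1 − 0.86071)(1 − 0.54771) = 0.937

0.937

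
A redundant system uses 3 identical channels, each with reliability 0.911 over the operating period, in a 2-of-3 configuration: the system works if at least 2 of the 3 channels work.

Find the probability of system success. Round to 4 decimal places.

0.9776

R = Σ_{i=2}^{3} C(3,i) p^i (1−p)^{3−i} with p = 0.911
C(3,2)·0.911^2·0.089^1 = 0.221589
C(3,3)·0.911^3·0.089^0 = 0.756058
Sum = 0.9776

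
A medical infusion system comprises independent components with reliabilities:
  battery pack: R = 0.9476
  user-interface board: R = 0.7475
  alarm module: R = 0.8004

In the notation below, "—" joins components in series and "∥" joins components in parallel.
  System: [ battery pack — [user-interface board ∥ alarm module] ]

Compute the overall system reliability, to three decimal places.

0.900

Parallel (user-interface board and alarm module): 1 − (1 − 0.74750)(1 − 0.80040) = 0.94960
Series (battery pack and [0.94960]): 0.94760 × 0.94960 = 0.900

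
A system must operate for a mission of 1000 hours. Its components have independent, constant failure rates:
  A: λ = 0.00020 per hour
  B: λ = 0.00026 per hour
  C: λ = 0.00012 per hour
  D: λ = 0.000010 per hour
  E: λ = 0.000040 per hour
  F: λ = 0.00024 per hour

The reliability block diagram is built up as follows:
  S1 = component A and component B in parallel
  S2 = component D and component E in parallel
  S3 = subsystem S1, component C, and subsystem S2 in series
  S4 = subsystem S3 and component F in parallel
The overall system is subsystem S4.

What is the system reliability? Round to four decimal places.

0.9679

R(A) = exp(−0.00020 × 1000) = 0.818731
R(B) = exp(−0.00026 × 1000) = 0.771052
R(C) = exp(−0.00012 × 1000) = 0.886920
R(D) = exp(−0.000010 × 1000) = 0.990050
R(E) = exp(−0.000040 × 1000) = 0.960789
R(F) = exp(−0.00024 × 1000) = 0.786628
Parallel (A and B): 1 − (1 − 0.818731)(1 − 0.771052) = 0.958499
Parallel (D and E): 1 − (1 − 0.990050)(1 − 0.960789) = 0.999610
Series ([0.958499], C, and [0.999610]): 0.958499 × 0.886920 × 0.999610 = 0.849780
Parallel ([0.849780] and F): 1 − (1 − 0.849780)(1 − 0.786628) = 0.9679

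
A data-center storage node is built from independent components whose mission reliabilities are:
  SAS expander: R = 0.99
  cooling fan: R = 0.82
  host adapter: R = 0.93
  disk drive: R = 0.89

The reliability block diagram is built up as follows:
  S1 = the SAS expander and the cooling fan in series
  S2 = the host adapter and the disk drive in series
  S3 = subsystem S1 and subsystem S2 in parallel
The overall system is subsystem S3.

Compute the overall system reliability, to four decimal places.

Series (SAS expander and cooling fan): 0.990000 × 0.820000 = 0.811800
Series (host adapter and disk drive): 0.930000 × 0.890000 = 0.827700
Parallel ([0.811800] and [0.827700]): 1 − (1 − 0.811800)(1 − 0.827700) = 0.9676

0.9676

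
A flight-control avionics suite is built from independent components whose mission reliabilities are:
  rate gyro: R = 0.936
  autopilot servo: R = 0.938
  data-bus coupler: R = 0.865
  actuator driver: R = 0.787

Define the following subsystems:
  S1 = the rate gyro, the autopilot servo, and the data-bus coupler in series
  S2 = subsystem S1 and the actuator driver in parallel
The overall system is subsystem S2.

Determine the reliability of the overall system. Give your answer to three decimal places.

0.949

Series (rate gyro, autopilot servo, and data-bus coupler): 0.93600 × 0.93800 × 0.86500 = 0.75944
Parallel ([0.75944] and actuator driver): 1 − (1 − 0.75944)(1 − 0.78700) = 0.949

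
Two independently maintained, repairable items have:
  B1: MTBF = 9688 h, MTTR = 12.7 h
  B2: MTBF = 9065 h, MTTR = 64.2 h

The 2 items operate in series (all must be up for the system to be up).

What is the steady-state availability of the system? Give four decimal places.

A(B1) = MTBF/(MTBF+MTTR) = 9688/(9688+12.7) = 0.998691
A(B2) = MTBF/(MTBF+MTTR) = 9065/(9065+64.2) = 0.992968
Series availability: 0.998691 × 0.992968 = 0.9917

0.9917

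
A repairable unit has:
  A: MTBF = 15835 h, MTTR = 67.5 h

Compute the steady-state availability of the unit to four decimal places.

0.9958

A(A) = MTBF/(MTBF+MTTR) = 15835/(15835+67.5) = 0.9958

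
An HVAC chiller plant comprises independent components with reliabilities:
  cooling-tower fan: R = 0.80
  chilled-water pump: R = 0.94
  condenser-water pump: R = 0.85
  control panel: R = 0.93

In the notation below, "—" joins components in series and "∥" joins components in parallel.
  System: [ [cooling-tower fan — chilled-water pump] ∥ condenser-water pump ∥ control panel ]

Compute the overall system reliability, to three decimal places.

0.997

Series (cooling-tower fan and chilled-water pump): 0.80000 × 0.94000 = 0.75200
Parallel ([0.75200], condenser-water pump, and control panel): 1 − (1 − 0.75200)(1 − 0.85000)(1 − 0.93000) = 0.997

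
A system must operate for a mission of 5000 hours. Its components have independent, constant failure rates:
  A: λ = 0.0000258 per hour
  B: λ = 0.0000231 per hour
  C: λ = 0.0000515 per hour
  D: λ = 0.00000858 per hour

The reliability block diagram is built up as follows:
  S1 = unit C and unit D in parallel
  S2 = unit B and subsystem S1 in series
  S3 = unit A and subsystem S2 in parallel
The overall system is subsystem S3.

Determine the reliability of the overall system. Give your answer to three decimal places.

0.986

R(A) = exp(−0.0000258 × 5000) = 0.87897
R(B) = exp(−0.0000231 × 5000) = 0.89092
R(C) = exp(−0.0000515 × 5000) = 0.77298
R(D) = exp(−0.00000858 × 5000) = 0.95801
Parallel (C and D): 1 − (1 − 0.77298)(1 − 0.95801) = 0.99047
Series (B and [0.99047]): 0.89092 × 0.99047 = 0.88243
Parallel (A and [0.88243]): 1 − (1 − 0.87897)(1 − 0.88243) = 0.986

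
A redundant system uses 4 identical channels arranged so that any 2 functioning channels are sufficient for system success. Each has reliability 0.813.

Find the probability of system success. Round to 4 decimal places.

R = Σ_{i=2}^{4} C(4,i) p^i (1−p)^{4−i} with p = 0.813
C(4,2)·0.813^2·0.187^2 = 0.138681
C(4,3)·0.813^3·0.187^1 = 0.401951
C(4,4)·0.813^4·0.187^0 = 0.436880
Sum = 0.9775

0.9775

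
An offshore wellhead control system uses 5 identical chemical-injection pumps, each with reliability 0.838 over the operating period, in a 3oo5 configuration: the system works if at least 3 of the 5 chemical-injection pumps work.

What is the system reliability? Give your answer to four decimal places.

R = Σ_{i=3}^{5} C(5,i) p^i (1−p)^{5−i} with p = 0.838
C(5,3)·0.838^3·0.162^2 = 0.154441
C(5,4)·0.838^4·0.162^1 = 0.399449
C(5,5)·0.838^5·0.162^0 = 0.413257
Sum = 0.9671

0.9671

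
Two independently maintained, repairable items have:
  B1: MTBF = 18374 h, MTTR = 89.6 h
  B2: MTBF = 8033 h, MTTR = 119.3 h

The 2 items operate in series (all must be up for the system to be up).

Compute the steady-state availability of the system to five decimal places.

0.98058

A(B1) = MTBF/(MTBF+MTTR) = 18374/(18374+89.6) = 0.995147
A(B2) = MTBF/(MTBF+MTTR) = 8033/(8033+119.3) = 0.985366
Series availability: 0.995147 × 0.985366 = 0.98058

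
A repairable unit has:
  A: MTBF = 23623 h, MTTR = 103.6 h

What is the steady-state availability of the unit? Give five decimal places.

0.99563

A(A) = MTBF/(MTBF+MTTR) = 23623/(23623+103.6) = 0.99563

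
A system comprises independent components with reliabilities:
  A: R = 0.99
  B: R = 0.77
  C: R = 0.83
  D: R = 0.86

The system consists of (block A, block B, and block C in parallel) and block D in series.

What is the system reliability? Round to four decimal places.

Parallel (A, B, and C): 1 − (1 − 0.990000)(1 − 0.770000)(1 − 0.830000) = 0.999609
Series ([0.999609] and D): 0.999609 × 0.860000 = 0.8597

0.8597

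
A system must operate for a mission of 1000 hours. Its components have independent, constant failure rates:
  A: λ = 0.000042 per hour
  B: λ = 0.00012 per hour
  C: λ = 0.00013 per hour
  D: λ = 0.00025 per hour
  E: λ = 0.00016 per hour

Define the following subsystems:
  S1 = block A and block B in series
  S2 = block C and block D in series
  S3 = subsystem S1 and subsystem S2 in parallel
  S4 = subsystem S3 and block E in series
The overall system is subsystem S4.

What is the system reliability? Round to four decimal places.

R(A) = exp(−0.000042 × 1000) = 0.958870
R(B) = exp(−0.00012 × 1000) = 0.886920
R(C) = exp(−0.00013 × 1000) = 0.878095
R(D) = exp(−0.00025 × 1000) = 0.778801
R(E) = exp(−0.00016 × 1000) = 0.852144
Series (A and B): 0.958870 × 0.886920 = 0.850441
Series (C and D): 0.878095 × 0.778801 = 0.683861
Parallel ([0.850441] and [0.683861]): 1 − (1 − 0.850441)(1 − 0.683861) = 0.952719
Series ([0.952719] and E): 0.952719 × 0.852144 = 0.8119

0.8119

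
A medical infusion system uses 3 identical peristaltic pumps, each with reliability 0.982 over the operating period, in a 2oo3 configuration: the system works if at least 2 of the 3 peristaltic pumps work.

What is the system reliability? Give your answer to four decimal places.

0.9990

R = Σ_{i=2}^{3} C(3,i) p^i (1−p)^{3−i} with p = 0.982
C(3,2)·0.982^2·0.018^1 = 0.052073
C(3,3)·0.982^3·0.018^0 = 0.946966
Sum = 0.9990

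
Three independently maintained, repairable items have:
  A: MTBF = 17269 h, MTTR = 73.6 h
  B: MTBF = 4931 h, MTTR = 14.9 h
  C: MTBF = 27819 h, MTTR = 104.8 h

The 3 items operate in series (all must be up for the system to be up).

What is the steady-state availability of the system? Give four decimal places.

A(A) = MTBF/(MTBF+MTTR) = 17269/(17269+73.6) = 0.995756
A(B) = MTBF/(MTBF+MTTR) = 4931/(4931+14.9) = 0.996987
A(C) = MTBF/(MTBF+MTTR) = 27819/(27819+104.8) = 0.996247
Series availability: 0.995756 × 0.996987 × 0.996247 = 0.9890

0.9890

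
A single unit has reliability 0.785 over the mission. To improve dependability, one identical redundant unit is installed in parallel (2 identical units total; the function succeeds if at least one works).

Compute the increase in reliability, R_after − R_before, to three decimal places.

R_before = 0.785
R_after = 1 − (1 − 0.785)^2 = 0.954
ΔR = 0.954 − 0.785 = 0.169

0.169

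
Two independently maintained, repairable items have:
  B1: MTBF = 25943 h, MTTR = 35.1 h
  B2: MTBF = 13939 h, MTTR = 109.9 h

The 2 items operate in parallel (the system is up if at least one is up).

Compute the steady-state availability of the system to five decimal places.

0.99999

A(B1) = MTBF/(MTBF+MTTR) = 25943/(25943+35.1) = 0.998649
A(B2) = MTBF/(MTBF+MTTR) = 13939/(13939+109.9) = 0.992177
Parallel availability: 1 − (1 − 0.998649)(1 − 0.992177) = 0.99999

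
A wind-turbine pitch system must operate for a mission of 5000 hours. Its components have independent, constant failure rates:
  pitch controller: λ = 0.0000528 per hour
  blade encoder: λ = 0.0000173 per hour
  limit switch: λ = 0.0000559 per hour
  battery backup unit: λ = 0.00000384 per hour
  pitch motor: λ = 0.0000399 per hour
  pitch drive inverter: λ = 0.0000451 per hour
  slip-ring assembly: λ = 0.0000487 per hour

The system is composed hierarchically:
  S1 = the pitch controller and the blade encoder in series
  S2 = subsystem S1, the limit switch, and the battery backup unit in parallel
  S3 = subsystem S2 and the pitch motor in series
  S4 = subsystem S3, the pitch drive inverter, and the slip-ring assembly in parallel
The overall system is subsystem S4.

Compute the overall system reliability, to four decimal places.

0.9921

R(pitch controller) = exp(−0.0000528 × 5000) = 0.767974
R(blade encoder) = exp(−0.0000173 × 5000) = 0.917136
R(limit switch) = exp(−0.0000559 × 5000) = 0.756162
R(battery backup unit) = exp(−0.00000384 × 5000) = 0.980983
R(pitch motor) = exp(−0.0000399 × 5000) = 0.819140
R(pitch drive inverter) = exp(−0.0000451 × 5000) = 0.798117
R(slip-ring assembly) = exp(−0.0000487 × 5000) = 0.783879
Series (pitch controller and blade encoder): 0.767974 × 0.917136 = 0.704337
Parallel ([0.704337], limit switch, and battery backup unit): 1 − (1 − 0.704337)(1 − 0.756162)(1 − 0.980983) = 0.998629
Series ([0.998629] and pitch motor): 0.998629 × 0.819140 = 0.818017
Parallel ([0.818017], pitch drive inverter, and slip-ring assembly): 1 − (1 − 0.818017)(1 − 0.798117)(1 − 0.783879) = 0.9921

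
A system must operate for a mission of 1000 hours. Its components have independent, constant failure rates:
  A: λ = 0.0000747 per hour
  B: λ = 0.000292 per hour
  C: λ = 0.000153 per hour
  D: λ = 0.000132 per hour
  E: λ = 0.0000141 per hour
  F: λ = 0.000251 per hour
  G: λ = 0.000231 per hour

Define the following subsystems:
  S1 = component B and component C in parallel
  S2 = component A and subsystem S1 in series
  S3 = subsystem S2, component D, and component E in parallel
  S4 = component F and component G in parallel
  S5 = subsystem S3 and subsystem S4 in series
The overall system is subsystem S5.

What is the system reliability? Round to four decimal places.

0.9540

R(A) = exp(−0.0000747 × 1000) = 0.928022
R(B) = exp(−0.000292 × 1000) = 0.746769
R(C) = exp(−0.000153 × 1000) = 0.858130
R(D) = exp(−0.000132 × 1000) = 0.876341
R(E) = exp(−0.0000141 × 1000) = 0.985999
R(F) = exp(−0.000251 × 1000) = 0.778022
R(G) = exp(−0.000231 × 1000) = 0.793739
Parallel (B and C): 1 − (1 − 0.746769)(1 − 0.858130) = 0.964074
Series (A and [0.964074]): 0.928022 × 0.964074 = 0.894682
Parallel ([0.894682], D, and E): 1 − (1 − 0.894682)(1 − 0.876341)(1 − 0.985999) = 0.999818
Parallel (F and G): 1 − (1 − 0.778022)(1 − 0.793739) = 0.954215
Series ([0.999818] and [0.954215]): 0.999818 × 0.954215 = 0.9540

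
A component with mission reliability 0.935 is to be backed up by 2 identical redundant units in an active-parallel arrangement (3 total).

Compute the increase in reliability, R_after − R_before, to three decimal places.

0.065

R_before = 0.935
R_after = 1 − (1 − 0.935)^3 = 1.000
ΔR = 1.000 − 0.935 = 0.065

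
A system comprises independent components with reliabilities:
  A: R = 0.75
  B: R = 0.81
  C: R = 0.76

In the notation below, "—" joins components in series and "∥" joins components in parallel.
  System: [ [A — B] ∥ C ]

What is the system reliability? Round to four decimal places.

Series (A and B): 0.750000 × 0.810000 = 0.607500
Parallel ([0.607500] and C): 1 − (1 − 0.607500)(1 − 0.760000) = 0.9058

0.9058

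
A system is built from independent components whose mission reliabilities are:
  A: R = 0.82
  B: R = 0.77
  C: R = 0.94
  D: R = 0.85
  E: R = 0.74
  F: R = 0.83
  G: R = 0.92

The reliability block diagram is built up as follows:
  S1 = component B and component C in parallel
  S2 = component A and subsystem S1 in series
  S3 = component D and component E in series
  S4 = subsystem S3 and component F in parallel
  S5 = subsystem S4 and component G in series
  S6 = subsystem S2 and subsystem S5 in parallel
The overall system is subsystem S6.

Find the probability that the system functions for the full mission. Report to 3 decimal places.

0.974

Parallel (B and C): 1 − (1 − 0.77000)(1 − 0.94000) = 0.98620
Series (A and [0.98620]): 0.82000 × 0.98620 = 0.80868
Series (D and E): 0.85000 × 0.74000 = 0.62900
Parallel ([0.62900] and F): 1 − (1 − 0.62900)(1 − 0.83000) = 0.93693
Series ([0.93693] and G): 0.93693 × 0.92000 = 0.86198
Parallel ([0.80868] and [0.86198]): 1 − (1 − 0.80868)(1 − 0.86198) = 0.974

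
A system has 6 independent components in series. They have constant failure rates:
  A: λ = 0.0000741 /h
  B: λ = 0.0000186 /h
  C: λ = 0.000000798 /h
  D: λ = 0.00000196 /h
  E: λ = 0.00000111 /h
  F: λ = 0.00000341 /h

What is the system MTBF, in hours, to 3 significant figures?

10000

Series of exponential components: λ_sys = Σ λ_i
λ_sys = 0.0000741 + 0.0000186 + 0.000000798 + 0.00000196 + 0.00000111 + 0.00000341 = 9.9978e-05 /h
MTBF = 1 / λ_sys = 10000 h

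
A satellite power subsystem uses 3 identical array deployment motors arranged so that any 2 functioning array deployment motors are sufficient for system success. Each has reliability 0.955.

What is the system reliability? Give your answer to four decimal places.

R = Σ_{i=2}^{3} C(3,i) p^i (1−p)^{3−i} with p = 0.955
C(3,2)·0.955^2·0.045^1 = 0.123123
C(3,3)·0.955^3·0.045^0 = 0.870984
Sum = 0.9941

0.9941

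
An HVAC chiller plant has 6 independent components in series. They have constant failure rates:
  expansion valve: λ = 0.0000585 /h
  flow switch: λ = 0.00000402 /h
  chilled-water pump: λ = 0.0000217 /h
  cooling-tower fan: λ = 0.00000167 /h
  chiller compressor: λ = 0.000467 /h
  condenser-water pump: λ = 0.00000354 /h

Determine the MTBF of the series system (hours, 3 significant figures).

Series of exponential components: λ_sys = Σ λ_i
λ_sys = 0.0000585 + 0.00000402 + 0.0000217 + 0.00000167 + 0.000467 + 0.00000354 = 5.5643e-04 /h
MTBF = 1 / λ_sys = 1800 h

1800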